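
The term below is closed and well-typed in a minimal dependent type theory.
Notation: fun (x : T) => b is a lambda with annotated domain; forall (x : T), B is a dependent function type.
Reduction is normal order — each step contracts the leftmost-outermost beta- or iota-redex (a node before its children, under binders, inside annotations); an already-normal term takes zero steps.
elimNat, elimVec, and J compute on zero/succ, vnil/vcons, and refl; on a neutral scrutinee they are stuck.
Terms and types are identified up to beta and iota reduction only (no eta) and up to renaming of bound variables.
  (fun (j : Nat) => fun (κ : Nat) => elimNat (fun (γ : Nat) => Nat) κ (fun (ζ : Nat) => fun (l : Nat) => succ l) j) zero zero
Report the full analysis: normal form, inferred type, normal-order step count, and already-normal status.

reduced normal form:
  zero
the term's type:
  Nat
steps to reach normal form (normal order): 3
term was already normal: no
first redex: a beta-redex


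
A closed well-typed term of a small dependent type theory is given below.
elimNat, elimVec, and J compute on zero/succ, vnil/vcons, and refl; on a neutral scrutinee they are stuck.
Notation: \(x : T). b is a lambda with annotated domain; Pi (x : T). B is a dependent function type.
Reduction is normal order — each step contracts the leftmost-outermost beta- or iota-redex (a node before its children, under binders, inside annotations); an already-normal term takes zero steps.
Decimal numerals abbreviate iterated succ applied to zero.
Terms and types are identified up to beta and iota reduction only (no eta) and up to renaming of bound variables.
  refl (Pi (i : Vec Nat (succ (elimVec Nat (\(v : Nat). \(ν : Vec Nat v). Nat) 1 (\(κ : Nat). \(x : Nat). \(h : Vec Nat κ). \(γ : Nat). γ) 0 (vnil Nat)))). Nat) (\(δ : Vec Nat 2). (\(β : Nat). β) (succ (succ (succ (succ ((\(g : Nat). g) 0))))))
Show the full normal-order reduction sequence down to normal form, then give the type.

normal-order reduction sequence:
  refl (Pi (i : Vec Nat (succ (elimVec Nat (\(v : Nat). \(ν : Vec Nat v). Nat) 1 (\(κ : Nat). \(x : Nat). \(h : Vec Nat κ). \(γ : Nat). γ) 0 (vnil Nat)))). Nat) (\(δ : Vec Nat 2). (\(β : Nat). β) (succ (succ (succ (succ ((\(g : Nat). g) 0))))))
  ~> refl (Pi (i : Vec Nat 2). Nat) (\(v : Vec Nat 2). (\(ν : Nat). ν) (succ (succ (succ (succ ((\(κ : Nat). κ) 0))))))
  ~> refl (Pi (i : Vec Nat 2). Nat) (\(v : Vec Nat 2). succ (succ (succ (succ ((\(ν : Nat). ν) 0)))))
  ~> refl (Pi (i : Vec Nat 2). Nat) (\(v : Vec Nat 2). 4)
the term's type:
  Eq (Pi (i : Vec Nat 2). Nat) (\(v : Vec Nat 2). 4) (\(ν : Vec Nat 2). 4)


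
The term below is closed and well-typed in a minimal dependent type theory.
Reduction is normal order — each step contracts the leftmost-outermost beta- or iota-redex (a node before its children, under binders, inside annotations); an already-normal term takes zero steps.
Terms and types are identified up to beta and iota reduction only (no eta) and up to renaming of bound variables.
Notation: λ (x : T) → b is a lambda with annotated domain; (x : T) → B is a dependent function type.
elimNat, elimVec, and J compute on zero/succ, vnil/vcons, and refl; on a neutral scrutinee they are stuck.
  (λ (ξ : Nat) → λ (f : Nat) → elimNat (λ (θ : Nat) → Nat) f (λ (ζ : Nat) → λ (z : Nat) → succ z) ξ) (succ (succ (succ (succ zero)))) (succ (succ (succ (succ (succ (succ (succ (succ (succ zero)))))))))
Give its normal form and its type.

resulting normal form:
  succ (succ (succ (succ (succ (succ (succ (succ (succ (succ (succ (succ (succ zero))))))))))))
the term's type:
  Nat


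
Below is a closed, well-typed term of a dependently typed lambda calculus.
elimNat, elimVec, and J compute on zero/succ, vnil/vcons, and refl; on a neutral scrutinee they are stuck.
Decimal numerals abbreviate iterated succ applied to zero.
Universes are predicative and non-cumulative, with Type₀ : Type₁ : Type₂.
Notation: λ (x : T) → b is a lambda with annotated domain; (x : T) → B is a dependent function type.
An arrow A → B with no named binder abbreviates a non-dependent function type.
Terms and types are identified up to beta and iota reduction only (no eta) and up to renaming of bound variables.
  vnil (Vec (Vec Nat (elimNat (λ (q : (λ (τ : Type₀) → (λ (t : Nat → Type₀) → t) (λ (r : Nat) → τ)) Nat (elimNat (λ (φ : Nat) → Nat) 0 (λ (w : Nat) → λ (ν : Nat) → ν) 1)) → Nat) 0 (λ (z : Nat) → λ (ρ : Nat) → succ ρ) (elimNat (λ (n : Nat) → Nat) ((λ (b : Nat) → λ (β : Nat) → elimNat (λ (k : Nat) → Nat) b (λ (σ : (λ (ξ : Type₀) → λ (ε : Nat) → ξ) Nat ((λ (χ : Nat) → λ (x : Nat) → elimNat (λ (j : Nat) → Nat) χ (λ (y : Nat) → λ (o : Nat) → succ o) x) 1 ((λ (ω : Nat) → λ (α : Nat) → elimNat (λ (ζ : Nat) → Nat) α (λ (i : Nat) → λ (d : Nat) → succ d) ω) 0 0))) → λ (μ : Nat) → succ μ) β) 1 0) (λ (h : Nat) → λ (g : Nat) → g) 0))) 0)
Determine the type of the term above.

type:
  Vec (Vec (Vec Nat 1) 0) 0


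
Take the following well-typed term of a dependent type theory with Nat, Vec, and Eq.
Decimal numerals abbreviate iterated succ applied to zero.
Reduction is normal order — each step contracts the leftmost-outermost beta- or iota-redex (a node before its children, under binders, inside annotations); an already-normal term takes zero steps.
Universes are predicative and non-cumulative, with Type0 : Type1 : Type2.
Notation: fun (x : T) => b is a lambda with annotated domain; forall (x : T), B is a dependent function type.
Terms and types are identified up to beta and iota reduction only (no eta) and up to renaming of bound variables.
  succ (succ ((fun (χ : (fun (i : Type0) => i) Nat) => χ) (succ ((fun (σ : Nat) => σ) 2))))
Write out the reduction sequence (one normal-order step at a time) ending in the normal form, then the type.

normal-order reduction sequence:
  succ (succ ((fun (χ : (fun (i : Type0) => i) Nat) => χ) (succ ((fun (σ : Nat) => σ) 2))))
  ~> succ (succ (succ ((fun (χ : Nat) => χ) 2)))
  ~> 5
type:
  Nat


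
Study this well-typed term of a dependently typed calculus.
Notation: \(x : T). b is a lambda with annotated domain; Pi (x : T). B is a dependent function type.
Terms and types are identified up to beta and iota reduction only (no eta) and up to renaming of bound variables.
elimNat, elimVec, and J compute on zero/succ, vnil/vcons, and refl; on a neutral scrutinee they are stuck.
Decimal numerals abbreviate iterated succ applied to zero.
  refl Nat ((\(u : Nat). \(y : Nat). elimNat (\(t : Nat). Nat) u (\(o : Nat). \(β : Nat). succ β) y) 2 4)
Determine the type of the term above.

the term's type:
  Eq Nat 6 6


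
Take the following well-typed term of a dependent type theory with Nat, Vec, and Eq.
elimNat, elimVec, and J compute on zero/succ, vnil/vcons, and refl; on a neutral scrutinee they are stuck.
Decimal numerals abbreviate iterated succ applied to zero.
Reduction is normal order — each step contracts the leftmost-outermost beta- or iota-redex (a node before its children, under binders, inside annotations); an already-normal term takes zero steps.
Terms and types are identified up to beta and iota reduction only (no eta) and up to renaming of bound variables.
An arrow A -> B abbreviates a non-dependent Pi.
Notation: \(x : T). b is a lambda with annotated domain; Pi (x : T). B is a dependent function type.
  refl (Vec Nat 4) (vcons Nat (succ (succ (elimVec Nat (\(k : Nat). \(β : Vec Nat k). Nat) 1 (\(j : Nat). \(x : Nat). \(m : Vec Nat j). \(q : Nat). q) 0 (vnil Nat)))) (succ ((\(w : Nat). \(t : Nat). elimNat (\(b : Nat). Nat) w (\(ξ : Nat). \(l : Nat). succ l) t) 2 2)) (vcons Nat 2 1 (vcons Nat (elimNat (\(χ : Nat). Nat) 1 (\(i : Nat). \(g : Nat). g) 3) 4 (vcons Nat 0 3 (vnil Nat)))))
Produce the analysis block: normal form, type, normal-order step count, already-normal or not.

normal form:
  refl (Vec Nat 4) (vcons Nat 3 5 (vcons Nat 2 1 (vcons Nat 1 4 (vcons Nat 0 3 (vnil Nat)))))
inferred type:
  Eq (Vec Nat 4) (vcons Nat 3 5 (vcons Nat 2 1 (vcons Nat 1 4 (vcons Nat 0 3 (vnil Nat))))) (vcons Nat 3 5 (vcons Nat 2 1 (vcons Nat 1 4 (vcons Nat 0 3 (vnil Nat)))))
steps to reach normal form (normal order): 20
term was already normal: no
first redex: an elimVec iota-redex


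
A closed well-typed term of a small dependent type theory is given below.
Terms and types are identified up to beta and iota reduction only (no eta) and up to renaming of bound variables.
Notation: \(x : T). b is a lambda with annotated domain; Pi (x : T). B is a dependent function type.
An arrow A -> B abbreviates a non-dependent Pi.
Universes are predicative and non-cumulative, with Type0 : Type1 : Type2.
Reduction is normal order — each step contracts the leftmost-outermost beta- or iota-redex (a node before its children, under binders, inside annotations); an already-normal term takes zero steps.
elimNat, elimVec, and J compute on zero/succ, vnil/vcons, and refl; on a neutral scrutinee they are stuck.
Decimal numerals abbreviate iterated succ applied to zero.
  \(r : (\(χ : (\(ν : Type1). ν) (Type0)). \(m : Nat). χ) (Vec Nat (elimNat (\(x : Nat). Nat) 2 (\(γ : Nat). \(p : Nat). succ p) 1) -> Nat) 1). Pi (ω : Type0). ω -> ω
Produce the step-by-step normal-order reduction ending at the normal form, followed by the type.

normal-order reduction sequence:
  \(r : (\(χ : (\(ν : Type1). ν) (Type0)). \(m : Nat). χ) (Vec Nat (elimNat (\(x : Nat). Nat) 2 (\(γ : Nat). \(p : Nat). succ p) 1) -> Nat) 1). Pi (ω : Type0). ω -> ω
  ~> \(r : (\(χ : Nat). Vec Nat (elimNat (\(ν : Nat). Nat) 2 (\(m : Nat). \(x : Nat). succ x) 1) -> Nat) 1). Pi (γ : Type0). γ -> γ
  ~> \(r : Vec Nat (elimNat (\(χ : Nat). Nat) 2 (\(ν : Nat). \(m : Nat). succ m) 1) -> Nat). Pi (x : Type0). x -> x
  ~> \(r : Vec Nat ((\(χ : Nat). \(ν : Nat). succ ν) 0 (elimNat (\(m : Nat). Nat) 2 (\(x : Nat). \(γ : Nat). succ γ) 0)) -> Nat). Pi (p : Type0). p -> p
  ~> \(r : Vec Nat ((\(χ : Nat). succ χ) (elimNat (\(ν : Nat). Nat) 2 (\(m : Nat). \(x : Nat). succ x) 0)) -> Nat). Pi (γ : Type0). γ -> γ
  ~> \(r : Vec Nat (succ (elimNat (\(χ : Nat). Nat) 2 (\(ν : Nat). \(m : Nat). succ m) 0)) -> Nat). Pi (x : Type0). x -> x
  ~> \(r : Vec Nat 3 -> Nat). Pi (χ : Type0). χ -> χ
inferred type:
  (Vec Nat 3 -> Nat) -> Type1


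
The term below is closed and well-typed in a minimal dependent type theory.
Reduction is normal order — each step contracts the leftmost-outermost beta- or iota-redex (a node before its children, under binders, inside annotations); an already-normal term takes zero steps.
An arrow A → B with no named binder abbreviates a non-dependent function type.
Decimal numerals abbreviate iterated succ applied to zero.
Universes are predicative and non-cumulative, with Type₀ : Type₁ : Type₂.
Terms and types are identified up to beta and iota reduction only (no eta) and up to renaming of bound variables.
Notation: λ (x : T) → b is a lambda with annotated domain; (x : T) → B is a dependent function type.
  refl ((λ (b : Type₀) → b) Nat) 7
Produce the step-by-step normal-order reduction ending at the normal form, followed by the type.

normal-order reduction:
  refl ((λ (b : Type₀) → b) Nat) 7
  ~> refl Nat 7
type:
  Eq Nat 7 7


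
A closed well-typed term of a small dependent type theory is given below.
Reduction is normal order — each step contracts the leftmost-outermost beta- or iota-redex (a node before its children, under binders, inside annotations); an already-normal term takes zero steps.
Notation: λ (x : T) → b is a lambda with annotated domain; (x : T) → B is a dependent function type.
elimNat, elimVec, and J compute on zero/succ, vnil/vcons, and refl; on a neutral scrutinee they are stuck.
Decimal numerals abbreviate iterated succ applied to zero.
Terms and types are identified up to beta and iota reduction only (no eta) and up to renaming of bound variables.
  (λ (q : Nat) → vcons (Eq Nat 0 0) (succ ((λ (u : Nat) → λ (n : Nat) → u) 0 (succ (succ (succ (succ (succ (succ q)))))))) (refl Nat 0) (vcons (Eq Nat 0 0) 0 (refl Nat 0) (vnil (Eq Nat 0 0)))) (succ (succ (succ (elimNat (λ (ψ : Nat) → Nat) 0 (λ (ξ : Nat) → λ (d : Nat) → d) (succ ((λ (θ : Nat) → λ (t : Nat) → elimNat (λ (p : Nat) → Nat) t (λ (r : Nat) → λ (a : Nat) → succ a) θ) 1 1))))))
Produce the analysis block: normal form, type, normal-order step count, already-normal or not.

resulting normal form:
  vcons (Eq Nat 0 0) 1 (refl Nat 0) (vcons (Eq Nat 0 0) 0 (refl Nat 0) (vnil (Eq Nat 0 0)))
type:
  Vec (Eq Nat 0 0) 2
reduction steps (normal order): 3
started in normal form: no
first redex: a beta-redex


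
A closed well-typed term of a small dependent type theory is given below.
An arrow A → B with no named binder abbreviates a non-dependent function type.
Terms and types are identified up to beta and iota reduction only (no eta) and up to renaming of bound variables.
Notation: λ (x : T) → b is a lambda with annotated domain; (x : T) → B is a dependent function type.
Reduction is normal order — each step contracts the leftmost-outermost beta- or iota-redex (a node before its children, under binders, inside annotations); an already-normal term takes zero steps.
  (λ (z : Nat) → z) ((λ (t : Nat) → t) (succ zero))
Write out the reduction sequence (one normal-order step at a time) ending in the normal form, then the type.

reduction (normal order):
  (λ (z : Nat) → z) ((λ (t : Nat) → t) (succ zero))
  ~> (λ (z : Nat) → z) (succ zero)
  ~> succ zero
type:
  Nat


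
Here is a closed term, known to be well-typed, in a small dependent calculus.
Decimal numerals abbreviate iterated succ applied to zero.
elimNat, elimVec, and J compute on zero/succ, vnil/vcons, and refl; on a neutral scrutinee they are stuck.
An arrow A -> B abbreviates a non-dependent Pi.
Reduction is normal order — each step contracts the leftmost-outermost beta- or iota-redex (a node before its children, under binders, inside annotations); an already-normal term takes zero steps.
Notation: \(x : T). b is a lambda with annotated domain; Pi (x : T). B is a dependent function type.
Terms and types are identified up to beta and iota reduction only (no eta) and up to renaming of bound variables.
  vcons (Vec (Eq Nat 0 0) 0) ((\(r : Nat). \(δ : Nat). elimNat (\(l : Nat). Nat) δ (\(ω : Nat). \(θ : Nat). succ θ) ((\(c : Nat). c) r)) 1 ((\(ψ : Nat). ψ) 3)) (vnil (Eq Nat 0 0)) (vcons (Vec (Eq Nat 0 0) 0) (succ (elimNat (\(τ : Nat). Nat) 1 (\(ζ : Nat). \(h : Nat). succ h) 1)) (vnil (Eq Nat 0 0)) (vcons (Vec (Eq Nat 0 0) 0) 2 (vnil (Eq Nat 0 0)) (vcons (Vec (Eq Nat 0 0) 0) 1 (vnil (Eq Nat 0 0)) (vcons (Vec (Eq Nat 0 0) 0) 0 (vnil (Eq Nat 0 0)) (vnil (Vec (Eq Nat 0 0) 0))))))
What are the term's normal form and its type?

resulting normal form:
  vcons (Vec (Eq Nat 0 0) 0) 4 (vnil (Eq Nat 0 0)) (vcons (Vec (Eq Nat 0 0) 0) 3 (vnil (Eq Nat 0 0)) (vcons (Vec (Eq Nat 0 0) 0) 2 (vnil (Eq Nat 0 0)) (vcons (Vec (Eq Nat 0 0) 0) 1 (vnil (Eq Nat 0 0)) (vcons (Vec (Eq Nat 0 0) 0) 0 (vnil (Eq Nat 0 0)) (vnil (Vec (Eq Nat 0 0) 0))))))
the term's type:
  Vec (Vec (Eq Nat 0 0) 0) 5
observation: contracting a beta-redex first, the term normalizes in 12 steps.


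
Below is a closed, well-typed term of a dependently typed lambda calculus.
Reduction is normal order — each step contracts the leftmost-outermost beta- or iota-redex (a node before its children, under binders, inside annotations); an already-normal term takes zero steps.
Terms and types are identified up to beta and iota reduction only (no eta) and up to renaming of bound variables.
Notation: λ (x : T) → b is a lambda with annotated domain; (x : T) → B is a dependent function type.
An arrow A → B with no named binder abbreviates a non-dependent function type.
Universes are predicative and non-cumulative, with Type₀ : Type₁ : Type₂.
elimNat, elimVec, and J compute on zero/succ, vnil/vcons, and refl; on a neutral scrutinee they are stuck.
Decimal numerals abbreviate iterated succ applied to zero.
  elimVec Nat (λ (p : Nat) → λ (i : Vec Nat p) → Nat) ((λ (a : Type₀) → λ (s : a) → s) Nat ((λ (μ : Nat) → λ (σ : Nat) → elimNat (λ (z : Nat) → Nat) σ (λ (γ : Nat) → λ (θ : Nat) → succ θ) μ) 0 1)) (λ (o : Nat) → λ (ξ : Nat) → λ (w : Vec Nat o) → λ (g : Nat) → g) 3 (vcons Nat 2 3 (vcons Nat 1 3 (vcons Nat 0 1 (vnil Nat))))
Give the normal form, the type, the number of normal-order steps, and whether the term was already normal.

reduced normal form:
  1
the term's type:
  Nat
steps to reach normal form (normal order): 21
term was already normal: no
first redex: an elimVec iota-redex


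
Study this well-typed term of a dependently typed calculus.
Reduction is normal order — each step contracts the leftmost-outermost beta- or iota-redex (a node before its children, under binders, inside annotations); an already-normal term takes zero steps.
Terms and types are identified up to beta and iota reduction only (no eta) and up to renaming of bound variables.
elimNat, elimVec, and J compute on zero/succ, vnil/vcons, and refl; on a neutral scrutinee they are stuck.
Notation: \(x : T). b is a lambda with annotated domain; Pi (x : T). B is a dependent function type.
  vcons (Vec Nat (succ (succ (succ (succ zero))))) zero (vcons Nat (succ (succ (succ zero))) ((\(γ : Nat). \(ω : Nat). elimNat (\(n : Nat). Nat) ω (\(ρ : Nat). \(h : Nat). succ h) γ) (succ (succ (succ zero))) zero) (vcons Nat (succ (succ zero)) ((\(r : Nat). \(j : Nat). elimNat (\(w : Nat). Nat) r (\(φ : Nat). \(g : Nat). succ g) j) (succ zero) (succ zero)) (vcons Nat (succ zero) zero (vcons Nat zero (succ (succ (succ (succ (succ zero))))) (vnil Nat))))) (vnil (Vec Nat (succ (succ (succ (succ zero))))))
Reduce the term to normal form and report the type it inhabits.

resulting normal form:
  vcons (Vec Nat (succ (succ (succ (succ zero))))) zero (vcons Nat (succ (succ (succ zero))) (succ (succ (succ zero))) (vcons Nat (succ (succ zero)) (succ (succ zero)) (vcons Nat (succ zero) zero (vcons Nat zero (succ (succ (succ (succ (succ zero))))) (vnil Nat))))) (vnil (Vec Nat (succ (succ (succ (succ zero))))))
inferred type:
  Vec (Vec Nat (succ (succ (succ (succ zero))))) (succ zero)
observation: 18 normal-order steps normalize the term, beginning with a beta-redex.


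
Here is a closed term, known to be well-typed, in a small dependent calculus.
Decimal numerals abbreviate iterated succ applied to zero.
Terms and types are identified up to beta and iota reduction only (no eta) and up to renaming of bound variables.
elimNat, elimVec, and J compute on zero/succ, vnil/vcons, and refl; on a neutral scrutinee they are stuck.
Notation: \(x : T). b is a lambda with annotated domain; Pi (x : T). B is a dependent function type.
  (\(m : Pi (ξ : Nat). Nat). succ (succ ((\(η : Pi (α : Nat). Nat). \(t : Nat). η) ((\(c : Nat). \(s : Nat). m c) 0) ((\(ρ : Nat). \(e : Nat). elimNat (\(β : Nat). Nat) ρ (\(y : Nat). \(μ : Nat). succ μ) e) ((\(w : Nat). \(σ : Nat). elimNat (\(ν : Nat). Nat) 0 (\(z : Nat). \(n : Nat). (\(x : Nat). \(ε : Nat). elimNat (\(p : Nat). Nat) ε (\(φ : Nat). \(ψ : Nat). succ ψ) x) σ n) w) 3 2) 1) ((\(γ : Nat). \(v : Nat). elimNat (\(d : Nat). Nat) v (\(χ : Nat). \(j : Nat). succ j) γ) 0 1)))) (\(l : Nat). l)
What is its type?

type:
  Nat


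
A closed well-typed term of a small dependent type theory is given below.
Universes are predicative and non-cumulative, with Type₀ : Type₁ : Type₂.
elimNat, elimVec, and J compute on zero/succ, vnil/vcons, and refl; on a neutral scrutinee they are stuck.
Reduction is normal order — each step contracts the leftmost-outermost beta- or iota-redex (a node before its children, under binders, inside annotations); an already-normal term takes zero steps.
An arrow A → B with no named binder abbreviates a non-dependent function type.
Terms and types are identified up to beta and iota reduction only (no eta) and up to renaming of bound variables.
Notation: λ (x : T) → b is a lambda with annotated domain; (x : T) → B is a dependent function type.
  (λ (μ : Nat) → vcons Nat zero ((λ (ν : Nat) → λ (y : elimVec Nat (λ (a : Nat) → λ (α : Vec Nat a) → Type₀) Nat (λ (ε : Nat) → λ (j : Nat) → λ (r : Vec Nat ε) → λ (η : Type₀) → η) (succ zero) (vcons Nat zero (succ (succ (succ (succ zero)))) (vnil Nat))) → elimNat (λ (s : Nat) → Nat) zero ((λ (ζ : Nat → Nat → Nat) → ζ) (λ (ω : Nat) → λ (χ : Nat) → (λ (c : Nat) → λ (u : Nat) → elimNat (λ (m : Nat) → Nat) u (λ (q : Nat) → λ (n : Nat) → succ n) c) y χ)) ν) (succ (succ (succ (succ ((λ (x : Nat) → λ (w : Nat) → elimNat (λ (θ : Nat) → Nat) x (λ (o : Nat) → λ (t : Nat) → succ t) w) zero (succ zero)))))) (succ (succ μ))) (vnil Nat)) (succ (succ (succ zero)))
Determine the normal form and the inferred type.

resulting normal form:
  vcons Nat zero (succ (succ (succ (succ (succ (succ (succ (succ (succ (succ (succ (succ (succ (succ (succ (succ (succ (succ (succ (succ (succ (succ (succ (succ (succ zero))))))))))))))))))))))))) (vnil Nat)
inferred type:
  Vec Nat (succ zero)


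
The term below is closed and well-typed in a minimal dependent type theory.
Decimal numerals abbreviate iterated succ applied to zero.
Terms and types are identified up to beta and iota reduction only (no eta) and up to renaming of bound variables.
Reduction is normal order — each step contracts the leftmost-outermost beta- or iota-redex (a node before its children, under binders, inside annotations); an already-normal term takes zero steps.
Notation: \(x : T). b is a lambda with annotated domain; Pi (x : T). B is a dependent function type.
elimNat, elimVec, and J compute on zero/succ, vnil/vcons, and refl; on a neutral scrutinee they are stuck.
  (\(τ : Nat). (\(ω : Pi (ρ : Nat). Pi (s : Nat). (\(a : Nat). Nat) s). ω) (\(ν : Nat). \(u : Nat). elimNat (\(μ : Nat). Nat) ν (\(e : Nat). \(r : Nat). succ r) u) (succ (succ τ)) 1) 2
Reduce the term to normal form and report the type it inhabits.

reduced normal form:
  5
inferred type:
  Nat
observation: 8 normal-order steps normalize the term, beginning with a beta-redex.


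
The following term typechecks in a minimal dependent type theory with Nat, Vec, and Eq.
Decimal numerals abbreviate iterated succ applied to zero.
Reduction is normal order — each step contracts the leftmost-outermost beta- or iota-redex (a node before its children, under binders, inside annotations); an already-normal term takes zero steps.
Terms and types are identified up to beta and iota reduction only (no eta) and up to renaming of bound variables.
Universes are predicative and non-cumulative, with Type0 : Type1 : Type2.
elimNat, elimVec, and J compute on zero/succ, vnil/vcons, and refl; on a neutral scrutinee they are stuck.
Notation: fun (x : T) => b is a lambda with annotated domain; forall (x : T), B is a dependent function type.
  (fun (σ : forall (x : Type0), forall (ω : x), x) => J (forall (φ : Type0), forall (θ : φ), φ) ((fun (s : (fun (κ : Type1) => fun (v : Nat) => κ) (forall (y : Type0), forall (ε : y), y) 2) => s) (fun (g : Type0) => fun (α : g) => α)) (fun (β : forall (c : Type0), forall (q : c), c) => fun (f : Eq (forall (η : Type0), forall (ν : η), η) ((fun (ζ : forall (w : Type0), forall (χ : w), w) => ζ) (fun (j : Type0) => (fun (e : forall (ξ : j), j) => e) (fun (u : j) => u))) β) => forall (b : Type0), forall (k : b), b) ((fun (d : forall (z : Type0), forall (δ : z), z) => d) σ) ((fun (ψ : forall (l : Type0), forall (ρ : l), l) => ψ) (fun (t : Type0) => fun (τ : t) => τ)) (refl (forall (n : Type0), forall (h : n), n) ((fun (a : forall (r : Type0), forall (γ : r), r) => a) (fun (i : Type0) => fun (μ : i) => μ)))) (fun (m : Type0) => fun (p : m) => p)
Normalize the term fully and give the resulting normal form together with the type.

normal form:
  fun (σ : Type0) => fun (x : σ) => x
type:
  forall (σ : Type0), forall (x : σ), σ


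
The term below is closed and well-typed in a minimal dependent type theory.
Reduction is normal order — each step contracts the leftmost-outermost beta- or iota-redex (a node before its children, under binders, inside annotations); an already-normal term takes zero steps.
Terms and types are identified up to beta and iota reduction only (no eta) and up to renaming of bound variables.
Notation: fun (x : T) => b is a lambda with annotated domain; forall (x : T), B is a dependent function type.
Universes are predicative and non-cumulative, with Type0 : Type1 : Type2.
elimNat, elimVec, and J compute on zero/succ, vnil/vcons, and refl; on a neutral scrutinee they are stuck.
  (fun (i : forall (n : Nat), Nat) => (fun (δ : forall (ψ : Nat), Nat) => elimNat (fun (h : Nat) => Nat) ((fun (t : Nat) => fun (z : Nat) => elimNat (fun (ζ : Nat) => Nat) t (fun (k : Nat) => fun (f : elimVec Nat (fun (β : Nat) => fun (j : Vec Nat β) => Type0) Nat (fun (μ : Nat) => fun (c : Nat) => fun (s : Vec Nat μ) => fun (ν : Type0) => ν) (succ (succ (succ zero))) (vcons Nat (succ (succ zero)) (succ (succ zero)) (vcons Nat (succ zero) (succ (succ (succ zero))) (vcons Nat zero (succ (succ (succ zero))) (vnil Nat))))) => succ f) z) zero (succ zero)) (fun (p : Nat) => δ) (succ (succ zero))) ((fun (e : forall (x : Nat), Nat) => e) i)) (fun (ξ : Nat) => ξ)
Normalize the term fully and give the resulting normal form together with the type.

normal form:
  succ zero
type:
  Nat
observation: 17 normal-order steps separate the term from its normal form.


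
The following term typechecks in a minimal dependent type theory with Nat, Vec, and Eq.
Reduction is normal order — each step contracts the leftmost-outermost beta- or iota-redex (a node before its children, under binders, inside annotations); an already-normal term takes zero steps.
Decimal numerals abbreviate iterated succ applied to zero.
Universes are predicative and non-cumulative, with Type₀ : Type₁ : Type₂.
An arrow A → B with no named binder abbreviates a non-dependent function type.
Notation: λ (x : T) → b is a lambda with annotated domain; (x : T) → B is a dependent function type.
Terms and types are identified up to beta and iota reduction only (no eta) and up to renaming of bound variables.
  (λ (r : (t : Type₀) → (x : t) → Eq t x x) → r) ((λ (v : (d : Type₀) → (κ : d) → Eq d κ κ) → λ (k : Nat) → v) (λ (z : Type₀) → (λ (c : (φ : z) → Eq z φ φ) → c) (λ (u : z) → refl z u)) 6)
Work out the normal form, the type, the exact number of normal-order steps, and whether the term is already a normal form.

normal form:
  λ (r : Type₀) → λ (t : r) → refl r t
the term's type:
  (r : Type₀) → (t : r) → Eq r t t
steps to reach normal form (normal order): 4
term was already normal: no
first contracted redex: a beta-redex


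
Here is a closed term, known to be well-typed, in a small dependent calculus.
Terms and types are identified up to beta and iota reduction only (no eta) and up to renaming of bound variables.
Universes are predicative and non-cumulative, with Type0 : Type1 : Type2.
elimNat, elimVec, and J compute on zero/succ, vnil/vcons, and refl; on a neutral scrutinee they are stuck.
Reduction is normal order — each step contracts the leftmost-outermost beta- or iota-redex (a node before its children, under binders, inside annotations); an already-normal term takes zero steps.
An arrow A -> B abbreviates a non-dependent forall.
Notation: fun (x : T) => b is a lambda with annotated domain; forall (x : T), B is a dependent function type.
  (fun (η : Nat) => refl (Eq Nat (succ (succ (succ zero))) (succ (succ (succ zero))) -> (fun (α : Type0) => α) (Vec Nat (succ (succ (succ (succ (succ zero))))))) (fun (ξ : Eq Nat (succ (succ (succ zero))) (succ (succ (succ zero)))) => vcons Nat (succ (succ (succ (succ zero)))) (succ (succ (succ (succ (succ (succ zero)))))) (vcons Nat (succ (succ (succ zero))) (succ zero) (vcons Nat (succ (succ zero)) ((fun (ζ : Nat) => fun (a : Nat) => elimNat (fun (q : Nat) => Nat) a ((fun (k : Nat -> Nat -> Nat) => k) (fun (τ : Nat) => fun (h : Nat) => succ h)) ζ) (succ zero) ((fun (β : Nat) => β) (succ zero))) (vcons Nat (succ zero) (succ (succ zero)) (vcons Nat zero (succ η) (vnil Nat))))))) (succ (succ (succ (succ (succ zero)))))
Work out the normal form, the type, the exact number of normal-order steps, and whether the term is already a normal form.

resulting normal form:
  refl (Eq Nat (succ (succ (succ zero))) (succ (succ (succ zero))) -> Vec Nat (succ (succ (succ (succ (succ zero)))))) (fun (η : Eq Nat (succ (succ (succ zero))) (succ (succ (succ zero)))) => vcons Nat (succ (succ (succ (succ zero)))) (succ (succ (succ (succ (succ (succ zero)))))) (vcons Nat (succ (succ (succ zero))) (succ zero) (vcons Nat (succ (succ zero)) (succ (succ zero)) (vcons Nat (succ zero) (succ (succ zero)) (vcons Nat zero (succ (succ (succ (succ (succ (succ zero)))))) (vnil Nat))))))
type:
  Eq (Eq Nat (succ (succ (succ zero))) (succ (succ (succ zero))) -> Vec Nat (succ (succ (succ (succ (succ zero)))))) (fun (η : Eq Nat (succ (succ (succ zero))) (succ (succ (succ zero)))) => vcons Nat (succ (succ (succ (succ zero)))) (succ (succ (succ (succ (succ (succ zero)))))) (vcons Nat (succ (succ (succ zero))) (succ zero) (vcons Nat (succ (succ zero)) (succ (succ zero)) (vcons Nat (succ zero) (succ (succ zero)) (vcons Nat zero (succ (succ (succ (succ (succ (succ zero)))))) (vnil Nat)))))) (fun (α : Eq Nat (succ (succ (succ zero))) (succ (succ (succ zero)))) => vcons Nat (succ (succ (succ (succ zero)))) (succ (succ (succ (succ (succ (succ zero)))))) (vcons Nat (succ (succ (succ zero))) (succ zero) (vcons Nat (succ (succ zero)) (succ (succ zero)) (vcons Nat (succ zero) (succ (succ zero)) (vcons Nat zero (succ (succ (succ (succ (succ (succ zero)))))) (vnil Nat))))))
reduction steps (normal order): 10
already normal: no
first redex: a beta-redex


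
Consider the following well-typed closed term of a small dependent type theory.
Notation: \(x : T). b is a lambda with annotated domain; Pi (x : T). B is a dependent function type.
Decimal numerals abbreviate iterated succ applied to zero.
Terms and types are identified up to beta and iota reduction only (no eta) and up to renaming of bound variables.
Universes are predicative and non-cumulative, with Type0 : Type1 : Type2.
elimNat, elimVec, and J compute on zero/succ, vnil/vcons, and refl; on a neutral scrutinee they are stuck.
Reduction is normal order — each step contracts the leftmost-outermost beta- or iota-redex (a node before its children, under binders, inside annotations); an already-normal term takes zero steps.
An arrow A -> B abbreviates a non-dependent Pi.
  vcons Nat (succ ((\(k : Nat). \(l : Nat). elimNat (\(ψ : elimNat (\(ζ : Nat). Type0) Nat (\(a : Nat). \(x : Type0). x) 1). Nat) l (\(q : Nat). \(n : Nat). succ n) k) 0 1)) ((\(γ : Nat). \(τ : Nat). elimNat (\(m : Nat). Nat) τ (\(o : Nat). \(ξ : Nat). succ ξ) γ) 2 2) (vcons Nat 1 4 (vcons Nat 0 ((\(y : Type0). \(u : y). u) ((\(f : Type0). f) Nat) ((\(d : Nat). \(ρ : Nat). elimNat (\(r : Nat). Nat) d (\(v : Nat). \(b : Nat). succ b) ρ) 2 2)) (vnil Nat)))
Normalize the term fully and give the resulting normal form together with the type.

resulting normal form:
  vcons Nat 2 4 (vcons Nat 1 4 (vcons Nat 0 4 (vnil Nat)))
inferred type:
  Vec Nat 3
observation: 23 normal-order steps normalize the term, beginning with a beta-redex.


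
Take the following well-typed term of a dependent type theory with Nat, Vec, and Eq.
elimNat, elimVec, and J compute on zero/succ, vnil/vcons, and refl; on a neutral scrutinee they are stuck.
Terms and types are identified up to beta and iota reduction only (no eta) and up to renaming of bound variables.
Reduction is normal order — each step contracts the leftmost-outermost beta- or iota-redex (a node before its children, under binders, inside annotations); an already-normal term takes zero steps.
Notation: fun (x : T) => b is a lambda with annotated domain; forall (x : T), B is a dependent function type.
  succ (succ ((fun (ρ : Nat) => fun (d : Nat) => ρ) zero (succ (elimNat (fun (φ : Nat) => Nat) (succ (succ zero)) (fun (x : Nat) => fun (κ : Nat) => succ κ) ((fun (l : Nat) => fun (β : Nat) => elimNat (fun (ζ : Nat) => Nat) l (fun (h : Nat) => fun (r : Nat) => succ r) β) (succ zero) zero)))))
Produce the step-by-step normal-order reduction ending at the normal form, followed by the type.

normal-order reduction:
  succ (succ ((fun (ρ : Nat) => fun (d : Nat) => ρ) zero (succ (elimNat (fun (φ : Nat) => Nat) (succ (succ zero)) (fun (x : Nat) => fun (κ : Nat) => succ κ) ((fun (l : Nat) => fun (β : Nat) => elimNat (fun (ζ : Nat) => Nat) l (fun (h : Nat) => fun (r : Nat) => succ r) β) (succ zero) zero)))))
  ~> succ (succ ((fun (ρ : Nat) => zero) (succ (elimNat (fun (d : Nat) => Nat) (succ (succ zero)) (fun (φ : Nat) => fun (x : Nat) => succ x) ((fun (κ : Nat) => fun (l : Nat) => elimNat (fun (β : Nat) => Nat) κ (fun (ζ : Nat) => fun (h : Nat) => succ h) l) (succ zero) zero)))))
  ~> succ (succ zero)
type:
  Nat


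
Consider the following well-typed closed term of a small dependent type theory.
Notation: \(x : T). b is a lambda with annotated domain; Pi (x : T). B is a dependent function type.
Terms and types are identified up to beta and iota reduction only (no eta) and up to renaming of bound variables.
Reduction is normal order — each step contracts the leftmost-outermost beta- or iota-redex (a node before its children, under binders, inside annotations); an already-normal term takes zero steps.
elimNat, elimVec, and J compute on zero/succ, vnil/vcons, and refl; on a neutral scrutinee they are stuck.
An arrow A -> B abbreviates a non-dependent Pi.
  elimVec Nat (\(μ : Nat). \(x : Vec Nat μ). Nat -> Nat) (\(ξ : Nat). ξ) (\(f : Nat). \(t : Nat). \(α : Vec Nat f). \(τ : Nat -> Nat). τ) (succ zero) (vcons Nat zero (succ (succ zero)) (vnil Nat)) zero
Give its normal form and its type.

reduced normal form:
  zero
inferred type:
  Nat
observation: 7 normal-order steps normalize the term, beginning with an elimVec iota-redex.


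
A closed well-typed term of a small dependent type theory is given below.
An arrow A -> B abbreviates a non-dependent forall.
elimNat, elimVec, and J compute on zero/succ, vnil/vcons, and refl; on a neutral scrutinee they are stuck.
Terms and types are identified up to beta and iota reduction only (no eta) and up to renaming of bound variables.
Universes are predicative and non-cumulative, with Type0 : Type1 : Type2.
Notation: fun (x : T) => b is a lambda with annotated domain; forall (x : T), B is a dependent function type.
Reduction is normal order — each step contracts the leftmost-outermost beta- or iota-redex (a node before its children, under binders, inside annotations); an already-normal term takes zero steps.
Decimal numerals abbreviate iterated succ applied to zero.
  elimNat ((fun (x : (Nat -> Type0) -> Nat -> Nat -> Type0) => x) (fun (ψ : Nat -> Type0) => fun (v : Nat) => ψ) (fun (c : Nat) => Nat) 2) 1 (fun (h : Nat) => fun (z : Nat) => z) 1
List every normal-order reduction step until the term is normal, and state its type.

normal-order reduction:
  elimNat ((fun (x : (Nat -> Type0) -> Nat -> Nat -> Type0) => x) (fun (ψ : Nat -> Type0) => fun (v : Nat) => ψ) (fun (c : Nat) => Nat) 2) 1 (fun (h : Nat) => fun (z : Nat) => z) 1
  ~> (fun (x : Nat) => fun (ψ : Nat) => ψ) 0 (elimNat ((fun (v : (Nat -> Type0) -> Nat -> Nat -> Type0) => v) (fun (c : Nat -> Type0) => fun (h : Nat) => c) (fun (z : Nat) => Nat) 2) 1 (fun (κ : Nat) => fun (β : Nat) => β) 0)
  ~> (fun (x : Nat) => x) (elimNat ((fun (ψ : (Nat -> Type0) -> Nat -> Nat -> Type0) => ψ) (fun (v : Nat -> Type0) => fun (c : Nat) => v) (fun (h : Nat) => Nat) 2) 1 (fun (z : Nat) => fun (κ : Nat) => κ) 0)
  ~> elimNat ((fun (x : (Nat -> Type0) -> Nat -> Nat -> Type0) => x) (fun (ψ : Nat -> Type0) => fun (v : Nat) => ψ) (fun (c : Nat) => Nat) 2) 1 (fun (h : Nat) => fun (z : Nat) => z) 0
  ~> 1
type:
  Nat


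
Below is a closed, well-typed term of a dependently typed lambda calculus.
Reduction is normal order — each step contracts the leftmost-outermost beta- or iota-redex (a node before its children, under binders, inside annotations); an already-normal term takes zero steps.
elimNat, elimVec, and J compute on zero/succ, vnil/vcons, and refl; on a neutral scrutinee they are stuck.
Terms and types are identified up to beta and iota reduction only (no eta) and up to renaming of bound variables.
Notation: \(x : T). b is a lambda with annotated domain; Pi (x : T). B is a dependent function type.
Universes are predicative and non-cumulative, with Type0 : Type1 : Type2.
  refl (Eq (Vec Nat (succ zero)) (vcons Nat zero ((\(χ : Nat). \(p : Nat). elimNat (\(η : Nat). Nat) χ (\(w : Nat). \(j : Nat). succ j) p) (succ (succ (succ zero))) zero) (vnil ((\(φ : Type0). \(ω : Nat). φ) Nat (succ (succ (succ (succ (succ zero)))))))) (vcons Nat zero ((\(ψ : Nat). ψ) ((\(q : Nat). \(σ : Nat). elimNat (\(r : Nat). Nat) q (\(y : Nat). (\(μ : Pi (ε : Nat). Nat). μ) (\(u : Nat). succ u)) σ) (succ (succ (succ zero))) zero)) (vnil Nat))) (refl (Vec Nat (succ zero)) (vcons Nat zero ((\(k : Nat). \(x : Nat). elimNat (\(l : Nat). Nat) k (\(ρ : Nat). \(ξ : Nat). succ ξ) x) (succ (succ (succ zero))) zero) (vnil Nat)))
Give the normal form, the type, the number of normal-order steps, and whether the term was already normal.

normal form:
  refl (Eq (Vec Nat (succ zero)) (vcons Nat zero (succ (succ (succ zero))) (vnil Nat)) (vcons Nat zero (succ (succ (succ zero))) (vnil Nat))) (refl (Vec Nat (succ zero)) (vcons Nat zero (succ (succ (succ zero))) (vnil Nat)))
inferred type:
  Eq (Eq (Vec Nat (succ zero)) (vcons Nat zero (succ (succ (succ zero))) (vnil Nat)) (vcons Nat zero (succ (succ (succ zero))) (vnil Nat))) (refl (Vec Nat (succ zero)) (vcons Nat zero (succ (succ (succ zero))) (vnil Nat))) (refl (Vec Nat (succ zero)) (vcons Nat zero (succ (succ (succ zero))) (vnil Nat)))
steps to reach normal form (normal order): 12
already normal: no
first contracted redex: a beta-redex


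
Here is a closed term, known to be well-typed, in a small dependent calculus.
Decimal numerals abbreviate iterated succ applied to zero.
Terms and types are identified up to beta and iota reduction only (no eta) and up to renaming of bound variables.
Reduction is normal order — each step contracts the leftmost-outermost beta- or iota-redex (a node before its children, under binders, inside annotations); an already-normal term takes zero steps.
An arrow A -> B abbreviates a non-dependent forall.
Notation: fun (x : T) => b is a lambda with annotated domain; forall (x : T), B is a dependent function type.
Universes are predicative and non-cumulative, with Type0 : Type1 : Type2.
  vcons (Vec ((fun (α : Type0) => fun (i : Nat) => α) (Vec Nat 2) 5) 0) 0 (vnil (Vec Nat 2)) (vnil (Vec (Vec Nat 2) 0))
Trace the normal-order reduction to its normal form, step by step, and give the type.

normal-order reduction sequence:
  vcons (Vec ((fun (α : Type0) => fun (i : Nat) => α) (Vec Nat 2) 5) 0) 0 (vnil (Vec Nat 2)) (vnil (Vec (Vec Nat 2) 0))
  ~> vcons (Vec ((fun (α : Nat) => Vec Nat 2) 5) 0) 0 (vnil (Vec Nat 2)) (vnil (Vec (Vec Nat 2) 0))
  ~> vcons (Vec (Vec Nat 2) 0) 0 (vnil (Vec Nat 2)) (vnil (Vec (Vec Nat 2) 0))
inferred type:
  Vec (Vec (Vec Nat 2) 0) 1


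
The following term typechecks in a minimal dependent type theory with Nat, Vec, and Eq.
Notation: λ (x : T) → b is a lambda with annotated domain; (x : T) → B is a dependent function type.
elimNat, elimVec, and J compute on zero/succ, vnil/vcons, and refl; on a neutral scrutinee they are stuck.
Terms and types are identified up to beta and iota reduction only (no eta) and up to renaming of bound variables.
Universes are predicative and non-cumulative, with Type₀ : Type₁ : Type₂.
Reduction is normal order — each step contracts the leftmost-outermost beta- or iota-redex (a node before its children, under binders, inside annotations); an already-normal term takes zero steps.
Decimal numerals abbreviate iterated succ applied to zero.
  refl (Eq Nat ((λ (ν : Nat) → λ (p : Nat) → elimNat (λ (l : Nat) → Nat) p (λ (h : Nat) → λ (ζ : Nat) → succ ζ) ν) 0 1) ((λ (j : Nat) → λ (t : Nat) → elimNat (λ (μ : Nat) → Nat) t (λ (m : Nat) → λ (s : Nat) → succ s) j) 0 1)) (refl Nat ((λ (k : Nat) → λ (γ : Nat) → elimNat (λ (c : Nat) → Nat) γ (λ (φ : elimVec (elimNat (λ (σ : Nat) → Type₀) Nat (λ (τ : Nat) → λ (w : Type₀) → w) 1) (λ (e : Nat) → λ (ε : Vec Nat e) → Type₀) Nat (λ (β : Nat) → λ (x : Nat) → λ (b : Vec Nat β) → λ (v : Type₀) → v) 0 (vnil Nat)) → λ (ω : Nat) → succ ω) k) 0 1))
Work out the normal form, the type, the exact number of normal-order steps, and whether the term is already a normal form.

normal form:
  refl (Eq Nat 1 1) (refl Nat 1)
the term's type:
  Eq (Eq Nat 1 1) (refl Nat 1) (refl Nat 1)
steps to reach normal form (normal order): 9
term was already normal: no
first contracted redex: a beta-redex
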